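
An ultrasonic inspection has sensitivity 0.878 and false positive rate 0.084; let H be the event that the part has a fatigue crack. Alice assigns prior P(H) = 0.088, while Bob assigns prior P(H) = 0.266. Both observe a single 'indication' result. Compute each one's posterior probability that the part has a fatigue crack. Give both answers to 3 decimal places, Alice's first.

Alice: 0.502; Bob: 0.791

P('+'|H) = 0.878, P('+'|¬H) = 0.084.
Alice: numerator 0.878·0.088 = 0.077264; evidence = 0.077264+0.084·0.912 = 0.15387; posterior = 0.502.
Bob: numerator 0.878·0.266 = 0.23355; evidence = 0.23355+0.084·0.734 = 0.29520; posterior = 0.791.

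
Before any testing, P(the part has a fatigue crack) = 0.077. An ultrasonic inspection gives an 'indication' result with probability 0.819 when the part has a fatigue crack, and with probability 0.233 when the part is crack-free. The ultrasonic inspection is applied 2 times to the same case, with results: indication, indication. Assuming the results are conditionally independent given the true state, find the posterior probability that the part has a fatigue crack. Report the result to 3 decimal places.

With H the event that the part has a fatigue crack, the joint likelihood of the observed sequence is P(data|H) = 0.819·0.819 = 0.67076 and P(data|¬H) = 0.233·0.233 = 0.054289.
Bayes: P(H|data) = 0.077·0.67076 / (0.077·0.67076 + 0.923·0.054289) = 0.051649/0.10176 = 0.5076.

Posterior P(H) ≈ 0.508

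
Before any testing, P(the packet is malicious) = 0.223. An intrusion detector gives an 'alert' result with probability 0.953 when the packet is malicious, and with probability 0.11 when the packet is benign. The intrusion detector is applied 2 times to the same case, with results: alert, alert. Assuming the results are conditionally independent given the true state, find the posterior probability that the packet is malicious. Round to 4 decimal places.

Let H be the event that the packet is malicious; start with P(H) = 0.223. P('alert'|H) = 0.953, P('alert'|¬H) = 0.11.
Update on result 1 ('alert'): P(H) ← 0.953·0.2230 / (0.953·0.2230 + 0.11·0.7770) = 0.21252/0.29799 = 0.7132.
Update on result 2 ('alert'): P(H) ← 0.953·0.7132 / (0.953·0.7132 + 0.11·0.2868) = 0.67966/0.71121 = 0.9556.

Posterior P(H) ≈ 0.9556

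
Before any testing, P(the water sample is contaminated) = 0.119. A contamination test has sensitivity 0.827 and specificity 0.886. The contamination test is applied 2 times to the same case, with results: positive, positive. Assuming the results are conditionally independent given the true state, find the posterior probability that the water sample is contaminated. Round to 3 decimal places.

Posterior P(H) ≈ 0.877

Let H be the event that the water sample is contaminated; start with P(H) = 0.119. P('positive'|H) = 0.827, P('positive'|¬H) = 0.114.
Update on result 1 ('positive'): P(H) ← 0.827·0.1190 / (0.827·0.1190 + 0.114·0.8810) = 0.098413/0.19885 = 0.4949.
Update on result 2 ('positive'): P(H) ← 0.827·0.4949 / (0.827·0.4949 + 0.114·0.5051) = 0.40930/0.46688 = 0.8767.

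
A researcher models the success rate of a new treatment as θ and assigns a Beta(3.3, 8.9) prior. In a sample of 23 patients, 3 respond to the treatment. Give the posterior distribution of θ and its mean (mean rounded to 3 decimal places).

Posterior: Beta(6.3, 28.9); mean ≈ 0.179

The binomial likelihood is conjugate to the Beta prior: with 3 successes and 20 failures, the posterior is Beta(3.3+3, 8.9+20) = Beta(6.3, 28.9).
Posterior mean = α/(α+β) = 6.3/35.2 = 0.179.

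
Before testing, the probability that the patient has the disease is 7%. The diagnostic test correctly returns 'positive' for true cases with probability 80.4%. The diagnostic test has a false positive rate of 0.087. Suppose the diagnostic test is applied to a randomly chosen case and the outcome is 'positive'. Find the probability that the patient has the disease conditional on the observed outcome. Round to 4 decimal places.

P(H | E) ≈ 0.4102

Write H for 'the patient has the disease'. Prior odds H:¬H = 0.07/0.93 = 0.075269. For the 'positive' outcome, the likelihood ratio is 0.804/0.087 = 9.2414.
Posterior odds = 0.075269 × 9.2414 = 0.69559, so P(H|E) = 0.69559/(1+0.69559) = 0.4102.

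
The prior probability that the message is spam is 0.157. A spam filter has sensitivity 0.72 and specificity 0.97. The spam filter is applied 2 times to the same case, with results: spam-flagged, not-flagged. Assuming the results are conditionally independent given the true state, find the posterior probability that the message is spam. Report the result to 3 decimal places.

With H the event that the message is spam, the joint likelihood of the observed sequence is P(data|H) = 0.72·0.28 = 0.20160 and P(data|¬H) = 0.03·0.97 = 0.029100.
Bayes: P(H|data) = 0.157·0.20160 / (0.157·0.20160 + 0.843·0.029100) = 0.031651/0.056182 = 0.5634.

Posterior P(H) ≈ 0.563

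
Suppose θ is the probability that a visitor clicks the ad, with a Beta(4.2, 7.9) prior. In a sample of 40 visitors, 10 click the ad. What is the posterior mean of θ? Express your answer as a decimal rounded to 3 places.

The binomial likelihood is conjugate to the Beta prior: with 10 successes and 30 failures, the posterior is Beta(4.2+10, 7.9+30) = Beta(14.2, 37.9).
E[θ | data] = 14.2/(14.2+37.9) = 0.273.

Posterior mean ≈ 0.273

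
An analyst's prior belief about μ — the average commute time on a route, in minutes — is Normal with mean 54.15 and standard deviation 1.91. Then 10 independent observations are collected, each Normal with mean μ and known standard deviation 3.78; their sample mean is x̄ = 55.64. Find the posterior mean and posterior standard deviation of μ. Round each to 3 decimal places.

Posterior mean ≈ 55.221; posterior SD ≈ 1.013

With known σ, the Normal prior is conjugate. Weight on the data is w = (n/σ²)/(n/σ² + 1/τ₀²) = 0.699868/(0.699868+0.274115) = 0.71856.
Posterior mean = w·x̄ + (1−w)·μ₀ = 0.71856·55.64 + 0.28144·54.15 = 55.221. Posterior variance = 1/(0.699868+0.274115) = 1.02671, so SD = 1.013.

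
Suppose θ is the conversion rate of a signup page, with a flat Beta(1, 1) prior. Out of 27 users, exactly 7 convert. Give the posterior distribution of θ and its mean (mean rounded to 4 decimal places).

Posterior: Beta(8, 21); mean ≈ 0.2759

The binomial likelihood is conjugate to the Beta prior: with 7 successes and 20 failures, the posterior is Beta(1+7, 1+20) = Beta(8, 21).
E[θ | data] = 8/(8+21) = 0.2759.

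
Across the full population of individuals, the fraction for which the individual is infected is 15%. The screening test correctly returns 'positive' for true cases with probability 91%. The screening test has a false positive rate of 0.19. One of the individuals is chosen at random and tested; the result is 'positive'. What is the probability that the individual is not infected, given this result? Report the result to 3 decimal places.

P(¬H | E) ≈ 0.542

Let H be the event that the individual is infected. P(H) = 0.15, so P(¬H) = 0.85. With E the 'positive' result, P(E|H) = 0.91 and P(E|¬H) = 0.19.
P(E) = 0.91·0.15 + 0.19·0.85 = 0.13650 + 0.16150 = 0.29800.
By Bayes' theorem, P(H|E) = 0.13650 / 0.29800 = 0.458. Hence P(¬H|E) = 1 − 0.458 = 0.542.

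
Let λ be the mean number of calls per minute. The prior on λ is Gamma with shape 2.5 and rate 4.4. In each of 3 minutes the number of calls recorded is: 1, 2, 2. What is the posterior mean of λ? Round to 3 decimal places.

Posterior mean ≈ 1.014

Total count ∑xᵢ = 5 over n = 3 minutes.
Gamma is conjugate to the Poisson likelihood: posterior is Gamma(shape = 2.5+5 = 7.5, rate = 4.4+3 = 7.4).
Posterior mean = shape/rate = 7.5/7.4 = 1.014.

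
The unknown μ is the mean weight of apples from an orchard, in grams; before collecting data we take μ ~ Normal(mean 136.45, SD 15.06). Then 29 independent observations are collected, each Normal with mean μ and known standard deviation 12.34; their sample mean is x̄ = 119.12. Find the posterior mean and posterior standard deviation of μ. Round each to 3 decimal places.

Posterior mean ≈ 119.512; posterior SD ≈ 2.265

With known σ, the Normal prior is conjugate. Weight on the data is w = (n/σ²)/(n/σ² + 1/τ₀²) = 0.190444/(0.190444+0.00440910) = 0.97737.
Posterior mean = w·x̄ + (1−w)·μ₀ = 0.97737·119.12 + 0.022628·136.45 = 119.512. Posterior variance = 1/(0.190444+0.00440910) = 5.13207, so SD = 2.265.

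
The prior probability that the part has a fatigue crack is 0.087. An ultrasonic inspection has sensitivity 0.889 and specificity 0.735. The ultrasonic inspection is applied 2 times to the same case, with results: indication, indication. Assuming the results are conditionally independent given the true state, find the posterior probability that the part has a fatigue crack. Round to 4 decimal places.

Let H be the event that the part has a fatigue crack; start with P(H) = 0.087. P('indication'|H) = 0.889, P('indication'|¬H) = 0.265.
Update on result 1 ('indication'): P(H) ← 0.889·0.0870 / (0.889·0.0870 + 0.265·0.9130) = 0.077343/0.31929 = 0.2422.
Update on result 2 ('indication'): P(H) ← 0.889·0.2422 / (0.889·0.2422 + 0.265·0.7578) = 0.21535/0.41616 = 0.5175.

Posterior P(H) ≈ 0.5175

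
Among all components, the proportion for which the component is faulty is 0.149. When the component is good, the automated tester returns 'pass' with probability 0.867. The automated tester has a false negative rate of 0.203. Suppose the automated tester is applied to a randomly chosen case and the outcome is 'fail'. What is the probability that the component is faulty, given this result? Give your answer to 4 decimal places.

Write H for 'the component is faulty'. Prior odds H:¬H = 0.149/0.851 = 0.17509. For the 'fail' outcome, the likelihood ratio is 0.797/0.133 = 5.9925.
Posterior odds = 0.17509 × 5.9925 = 1.0492, so P(H|E) = 1.0492/(1+1.0492) = 0.5120.

P(H | E) ≈ 0.5120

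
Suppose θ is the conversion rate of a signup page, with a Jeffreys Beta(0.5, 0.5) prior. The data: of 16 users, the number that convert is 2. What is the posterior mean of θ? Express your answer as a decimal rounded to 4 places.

Posterior mean ≈ 0.1471

The binomial likelihood is conjugate to the Beta prior: with 2 successes and 14 failures, the posterior is Beta(0.5+2, 0.5+14) = Beta(2.5, 14.5).
Posterior mean = α/(α+β) = 2.5/17 = 0.1471.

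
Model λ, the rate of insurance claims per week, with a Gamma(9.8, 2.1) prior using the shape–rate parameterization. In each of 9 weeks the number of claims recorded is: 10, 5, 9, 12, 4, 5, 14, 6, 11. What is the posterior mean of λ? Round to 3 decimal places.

The Poisson likelihood adds the total count to the shape and the number of exposure periods to the rate. Here ∑xᵢ = 76 and n = 9, so shape 9.8→85.8 and rate 2.1→11.1.
E[λ | data] = 85.8/11.1 = 7.730.

Posterior mean ≈ 7.730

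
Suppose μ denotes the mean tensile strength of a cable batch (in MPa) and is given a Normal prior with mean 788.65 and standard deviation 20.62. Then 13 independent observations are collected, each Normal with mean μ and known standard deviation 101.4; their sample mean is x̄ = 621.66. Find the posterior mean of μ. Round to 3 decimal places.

Posterior mean ≈ 730.266

With known σ, the Normal prior is conjugate. Weight on the data is w = (n/σ²)/(n/σ² + 1/τ₀²) = 0.00126435/(0.00126435+0.00235192) = 0.34963.
Posterior mean = w·x̄ + (1−w)·μ₀ = 0.34963·621.66 + 0.65037·788.65 = 730.266.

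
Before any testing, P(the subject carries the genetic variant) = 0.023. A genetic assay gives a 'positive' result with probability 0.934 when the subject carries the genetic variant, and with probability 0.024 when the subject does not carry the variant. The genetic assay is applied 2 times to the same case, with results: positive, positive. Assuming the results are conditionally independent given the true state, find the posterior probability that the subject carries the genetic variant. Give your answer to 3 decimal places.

With H the event that the subject carries the genetic variant, the joint likelihood of the observed sequence is P(data|H) = 0.934·0.934 = 0.87236 and P(data|¬H) = 0.024·0.024 = 0.00057600.
Bayes: P(H|data) = 0.023·0.87236 / (0.023·0.87236 + 0.977·0.00057600) = 0.020064/0.020627 = 0.9727.

Posterior P(H) ≈ 0.973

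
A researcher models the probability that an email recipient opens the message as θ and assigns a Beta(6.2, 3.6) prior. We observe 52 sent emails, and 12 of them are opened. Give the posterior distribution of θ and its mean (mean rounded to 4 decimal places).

Posterior: Beta(18.2, 43.6); mean ≈ 0.2945

The binomial likelihood is conjugate to the Beta prior: with 12 successes and 40 failures, the posterior is Beta(6.2+12, 3.6+40) = Beta(18.2, 43.6).
Posterior mean = α/(α+β) = 18.2/61.8 = 0.2945.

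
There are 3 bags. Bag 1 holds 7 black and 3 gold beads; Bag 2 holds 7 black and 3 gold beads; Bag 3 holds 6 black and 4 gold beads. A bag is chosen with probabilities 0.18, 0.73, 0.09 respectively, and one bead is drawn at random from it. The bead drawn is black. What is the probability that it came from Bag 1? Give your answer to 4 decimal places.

P(black|Bag 1) = 0.7; P(black|Bag 2) = 0.7; P(black|Bag 3) = 0.6.
Prior × likelihood for each source: 0.18·0.7=0.1260, 0.73·0.7=0.5110, 0.09·0.6=0.05400. Summing gives P(black) = 0.69100.
P(Bag 1 | black) = 0.1260 / 0.69100 = 0.1823.

Posterior probability ≈ 0.1823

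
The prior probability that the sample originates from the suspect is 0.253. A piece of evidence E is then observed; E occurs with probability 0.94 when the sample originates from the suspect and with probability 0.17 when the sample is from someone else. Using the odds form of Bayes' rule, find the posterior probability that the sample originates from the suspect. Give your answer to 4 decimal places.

Prior odds = 0.253/(1−0.253) = 0.33869.
Likelihood ratio for E = 0.94/0.17 = 5.5294.
Posterior odds = prior odds × LR = 1.8727.
Posterior probability = odds/(1+odds) = 1.8727/2.8727 = 0.6519.

Posterior probability ≈ 0.6519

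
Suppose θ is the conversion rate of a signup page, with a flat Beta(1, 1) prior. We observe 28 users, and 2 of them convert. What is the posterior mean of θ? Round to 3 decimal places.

The binomial likelihood is conjugate to the Beta prior: with 2 successes and 26 failures, the posterior is Beta(1+2, 1+26) = Beta(3, 27).
E[θ | data] = 3/(3+27) = 0.100.

Posterior mean ≈ 0.100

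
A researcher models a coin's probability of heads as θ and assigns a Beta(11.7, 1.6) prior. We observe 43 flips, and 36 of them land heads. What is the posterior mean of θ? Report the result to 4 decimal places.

Observing 36 successes and 7 failures updates Beta(11.7, 1.6) by adding the success and failure counts to the two shape parameters: α = 11.7+36 = 47.7, β = 1.6+7 = 8.6.
E[θ | data] = 47.7/(47.7+8.6) = 0.8472.

Posterior mean ≈ 0.8472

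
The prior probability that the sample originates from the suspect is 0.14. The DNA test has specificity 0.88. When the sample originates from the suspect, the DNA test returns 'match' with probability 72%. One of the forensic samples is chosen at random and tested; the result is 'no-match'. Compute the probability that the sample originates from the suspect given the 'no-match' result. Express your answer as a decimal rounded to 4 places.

Write H for 'the sample originates from the suspect'. Prior odds H:¬H = 0.14/0.86 = 0.16279. For the 'no-match' outcome, the likelihood ratio is 0.28/0.88 = 0.31818.
Posterior odds = 0.16279 × 0.31818 = 0.051797, so P(H|E) = 0.051797/(1+0.051797) = 0.0492.

P(H | E) ≈ 0.0492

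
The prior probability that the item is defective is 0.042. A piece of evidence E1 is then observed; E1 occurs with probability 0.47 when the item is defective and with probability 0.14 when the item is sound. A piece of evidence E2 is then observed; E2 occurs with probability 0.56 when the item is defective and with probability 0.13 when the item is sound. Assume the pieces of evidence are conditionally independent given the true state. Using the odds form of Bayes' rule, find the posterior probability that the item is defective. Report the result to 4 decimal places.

Posterior probability ≈ 0.3880

Prior odds = 0.042/(1−0.042) = 0.043841. In log-odds, ln(0.043841) = -3.1272.
Add log likelihood ratios: ln(3.3571) + ln(4.3077) = 2.6715.
Posterior log-odds = -0.45569, so posterior odds = exp(-0.45569) = 0.63401. Converting, P(H|E) = 0.63401/1.6340 = 0.3880.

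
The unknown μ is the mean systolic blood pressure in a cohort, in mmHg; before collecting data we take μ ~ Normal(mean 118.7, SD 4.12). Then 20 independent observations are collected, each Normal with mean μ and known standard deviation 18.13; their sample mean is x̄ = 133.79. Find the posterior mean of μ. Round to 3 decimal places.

With known σ, the Normal prior is conjugate. Weight on the data is w = (n/σ²)/(n/σ² + 1/τ₀²) = 0.0608463/(0.0608463+0.0589122) = 0.50807.
Posterior mean = w·x̄ + (1−w)·μ₀ = 0.50807·133.79 + 0.49193·118.7 = 126.367.

Posterior mean ≈ 126.367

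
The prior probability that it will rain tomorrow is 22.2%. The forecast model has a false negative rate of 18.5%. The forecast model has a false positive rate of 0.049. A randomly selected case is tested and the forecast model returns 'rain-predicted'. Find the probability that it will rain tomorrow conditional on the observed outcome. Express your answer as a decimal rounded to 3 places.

Let H be the event that it will rain tomorrow. P(H) = 0.222, so P(¬H) = 0.778. With E the 'rain-predicted' result, P(E|H) = 0.815 and P(E|¬H) = 0.049.
P(E) = 0.815·0.222 + 0.049·0.778 = 0.18093 + 0.038122 = 0.21905.
By Bayes' theorem, P(H|E) = 0.18093 / 0.21905 = 0.826.

P(H | E) ≈ 0.826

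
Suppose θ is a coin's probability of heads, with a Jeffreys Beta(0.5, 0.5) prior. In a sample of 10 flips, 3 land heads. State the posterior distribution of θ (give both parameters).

The binomial likelihood is conjugate to the Beta prior: with 3 successes and 7 failures, the posterior is Beta(0.5+3, 0.5+7) = Beta(3.5, 7.5).

Posterior: Beta(3.5, 7.5)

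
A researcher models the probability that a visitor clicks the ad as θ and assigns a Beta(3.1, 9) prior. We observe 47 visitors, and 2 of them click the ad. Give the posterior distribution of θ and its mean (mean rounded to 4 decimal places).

Posterior: Beta(5.1, 54); mean ≈ 0.0863

Observing 2 successes and 45 failures updates Beta(3.1, 9) by adding the success and failure counts to the two shape parameters: α = 3.1+2 = 5.1, β = 9+45 = 54.
Posterior mean = α/(α+β) = 5.1/59.1 = 0.0863.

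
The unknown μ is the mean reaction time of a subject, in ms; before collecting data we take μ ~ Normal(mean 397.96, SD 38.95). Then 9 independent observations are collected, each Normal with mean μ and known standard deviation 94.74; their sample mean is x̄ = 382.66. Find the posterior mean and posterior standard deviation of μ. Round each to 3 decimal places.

Posterior mean ≈ 388.729; posterior SD ≈ 24.530

With known σ, the Normal prior is conjugate. Weight on the data is w = (n/σ²)/(n/σ² + 1/τ₀²) = 0.00100271/(0.00100271+0.00065915) = 0.60337.
Posterior mean = w·x̄ + (1−w)·μ₀ = 0.60337·382.66 + 0.39663·397.96 = 388.729. Posterior variance = 1/(0.00100271+0.00065915) = 601.735, so SD = 24.530.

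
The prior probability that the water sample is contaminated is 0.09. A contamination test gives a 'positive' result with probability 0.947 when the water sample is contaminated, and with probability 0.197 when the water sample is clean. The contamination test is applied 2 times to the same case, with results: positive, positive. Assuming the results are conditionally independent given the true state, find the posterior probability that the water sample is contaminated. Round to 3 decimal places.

Posterior P(H) ≈ 0.696

Let H be the event that the water sample is contaminated; start with P(H) = 0.09. P('positive'|H) = 0.947, P('positive'|¬H) = 0.197.
Update on result 1 ('positive'): P(H) ← 0.947·0.0900 / (0.947·0.0900 + 0.197·0.9100) = 0.085230/0.26450 = 0.3222.
Update on result 2 ('positive'): P(H) ← 0.947·0.3222 / (0.947·0.3222 + 0.197·0.6778) = 0.30515/0.43867 = 0.6956.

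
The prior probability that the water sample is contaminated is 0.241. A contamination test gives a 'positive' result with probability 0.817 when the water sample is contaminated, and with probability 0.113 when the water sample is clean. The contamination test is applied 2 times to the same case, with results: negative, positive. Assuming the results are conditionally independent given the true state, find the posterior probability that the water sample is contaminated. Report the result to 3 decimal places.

Posterior P(H) ≈ 0.321

Let H be the event that the water sample is contaminated; start with P(H) = 0.241. P('positive'|H) = 0.817, P('positive'|¬H) = 0.113.
Update on result 1 ('negative'): P(H) ← 0.183·0.2410 / (0.183·0.2410 + 0.887·0.7590) = 0.044103/0.71734 = 0.0615.
Update on result 2 ('positive'): P(H) ← 0.817·0.0615 / (0.817·0.0615 + 0.113·0.9385) = 0.050231/0.15628 = 0.3214.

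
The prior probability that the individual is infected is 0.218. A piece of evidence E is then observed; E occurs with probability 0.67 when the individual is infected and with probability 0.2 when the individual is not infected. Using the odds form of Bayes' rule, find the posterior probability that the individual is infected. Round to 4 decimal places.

Prior odds = 0.218/(1−0.218) = 0.27877. In log-odds, ln(0.27877) = -1.2774.
Add log likelihood ratio: ln(3.3500) = 1.2090.
Posterior log-odds = -0.068399, so posterior odds = exp(-0.068399) = 0.93389. Converting, P(H|E) = 0.93389/1.9339 = 0.4829.

Posterior probability ≈ 0.4829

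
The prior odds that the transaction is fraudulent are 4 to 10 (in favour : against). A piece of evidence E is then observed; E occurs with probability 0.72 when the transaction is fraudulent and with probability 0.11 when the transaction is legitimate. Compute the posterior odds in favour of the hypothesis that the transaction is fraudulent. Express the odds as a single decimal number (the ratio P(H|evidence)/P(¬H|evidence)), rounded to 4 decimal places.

Posterior odds ≈ 2.6182

Prior odds = 4/10 = 0.40000.
Likelihood ratio for E = 0.72/0.11 = 6.5455.
Posterior odds = prior odds × LR = 2.6182.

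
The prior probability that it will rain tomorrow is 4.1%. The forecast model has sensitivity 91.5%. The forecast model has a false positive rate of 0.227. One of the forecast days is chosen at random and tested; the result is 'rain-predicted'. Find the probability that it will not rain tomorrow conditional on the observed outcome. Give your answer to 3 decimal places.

P(¬H | E) ≈ 0.853

Write H for 'it will rain tomorrow'. Prior odds H:¬H = 0.041/0.959 = 0.042753. For the 'rain-predicted' outcome, the likelihood ratio is 0.915/0.227 = 4.0308.
Posterior odds = 0.042753 × 4.0308 = 0.17233, so P(H|E) = 0.17233/(1+0.17233) = 0.147. Then P(¬H|E) = 1 − 0.147 = 0.853.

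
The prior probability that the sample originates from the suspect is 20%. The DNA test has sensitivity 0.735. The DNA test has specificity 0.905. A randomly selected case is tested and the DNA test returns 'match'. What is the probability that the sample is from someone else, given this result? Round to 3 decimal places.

Let H be the event that the sample originates from the suspect. P(H) = 0.2, so P(¬H) = 0.8. With E the 'match' result, P(E|H) = 0.735 and P(E|¬H) = 0.095.
P(E) = 0.735·0.2 + 0.095·0.8 = 0.14700 + 0.076000 = 0.22300.
By Bayes' theorem, P(H|E) = 0.14700 / 0.22300 = 0.659. Hence P(¬H|E) = 1 − 0.659 = 0.341.

P(¬H | E) ≈ 0.341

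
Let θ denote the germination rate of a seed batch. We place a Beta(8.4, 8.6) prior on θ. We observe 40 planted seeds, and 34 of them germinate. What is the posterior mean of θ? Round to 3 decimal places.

Observing 34 successes and 6 failures updates Beta(8.4, 8.6) by adding the success and failure counts to the two shape parameters: α = 8.4+34 = 42.4, β = 8.6+6 = 14.6.
Posterior mean = α/(α+β) = 42.4/57 = 0.744.

Posterior mean ≈ 0.744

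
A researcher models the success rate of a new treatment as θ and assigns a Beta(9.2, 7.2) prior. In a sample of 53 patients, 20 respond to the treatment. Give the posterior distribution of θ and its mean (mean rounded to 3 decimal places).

Posterior: Beta(29.2, 40.2); mean ≈ 0.421

Observing 20 successes and 33 failures updates Beta(9.2, 7.2) by adding the success and failure counts to the two shape parameters: α = 9.2+20 = 29.2, β = 7.2+33 = 40.2.
E[θ | data] = 29.2/(29.2+40.2) = 0.421.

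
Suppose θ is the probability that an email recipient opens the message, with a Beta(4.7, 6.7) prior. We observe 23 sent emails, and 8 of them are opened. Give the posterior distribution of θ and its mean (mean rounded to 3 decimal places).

Posterior: Beta(12.7, 21.7); mean ≈ 0.369

The binomial likelihood is conjugate to the Beta prior: with 8 successes and 15 failures, the posterior is Beta(4.7+8, 6.7+15) = Beta(12.7, 21.7).
E[θ | data] = 12.7/(12.7+21.7) = 0.369.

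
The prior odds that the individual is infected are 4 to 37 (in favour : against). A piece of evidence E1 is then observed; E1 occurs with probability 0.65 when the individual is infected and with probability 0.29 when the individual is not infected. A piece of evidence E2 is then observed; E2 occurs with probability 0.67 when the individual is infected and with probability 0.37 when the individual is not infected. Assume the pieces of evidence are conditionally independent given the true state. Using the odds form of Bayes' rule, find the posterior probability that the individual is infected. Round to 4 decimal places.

Posterior probability ≈ 0.3050

Prior odds = 4/37 = 0.10811. In log-odds, ln(0.10811) = -2.2246.
Add log likelihood ratios: ln(2.2414) + ln(1.8108) = 1.4009.
Posterior log-odds = -0.82376, so posterior odds = exp(-0.82376) = 0.43878. Converting, P(H|E) = 0.43878/1.4388 = 0.3050.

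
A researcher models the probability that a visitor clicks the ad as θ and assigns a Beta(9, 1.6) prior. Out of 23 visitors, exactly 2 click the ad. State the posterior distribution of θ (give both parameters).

The binomial likelihood is conjugate to the Beta prior: with 2 successes and 21 failures, the posterior is Beta(9+2, 1.6+21) = Beta(11, 22.6).

Posterior: Beta(11, 22.6)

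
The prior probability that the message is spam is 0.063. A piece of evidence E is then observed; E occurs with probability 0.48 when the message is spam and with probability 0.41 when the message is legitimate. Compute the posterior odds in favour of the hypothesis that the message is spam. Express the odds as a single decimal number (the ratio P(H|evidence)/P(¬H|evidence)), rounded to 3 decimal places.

Prior odds = 0.063/(1−0.063) = 0.067236.
Likelihood ratio for E = 0.48/0.41 = 1.1707.
Posterior odds = prior odds × LR = 0.078715.

Posterior odds ≈ 0.079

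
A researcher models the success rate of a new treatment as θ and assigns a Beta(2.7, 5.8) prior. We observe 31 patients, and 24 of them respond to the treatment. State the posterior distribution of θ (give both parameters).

Observing 24 successes and 7 failures updates Beta(2.7, 5.8) by adding the success and failure counts to the two shape parameters: α = 2.7+24 = 26.7, β = 5.8+7 = 12.8.

Posterior: Beta(26.7, 12.8)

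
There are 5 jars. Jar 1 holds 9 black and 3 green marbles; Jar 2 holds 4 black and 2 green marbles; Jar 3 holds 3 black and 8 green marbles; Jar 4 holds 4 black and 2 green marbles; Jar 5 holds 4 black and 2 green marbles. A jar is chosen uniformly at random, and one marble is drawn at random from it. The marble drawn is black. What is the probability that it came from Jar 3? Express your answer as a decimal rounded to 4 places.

Tabulate prior·likelihood by source: [1] prior 0.2, lik 0.75, product 0.1500; [2] prior 0.2, lik 0.6667, product 0.1333; [3] prior 0.2, lik 0.2727, product 0.05455; [4] prior 0.2, lik 0.6667, product 0.1333; [5] prior 0.2, lik 0.6667, product 0.1333.
Normalizing constant = 0.60455; the posterior for Jar 3 is its product over the sum, 0.05455/0.60455 = 0.0902.

Posterior probability ≈ 0.0902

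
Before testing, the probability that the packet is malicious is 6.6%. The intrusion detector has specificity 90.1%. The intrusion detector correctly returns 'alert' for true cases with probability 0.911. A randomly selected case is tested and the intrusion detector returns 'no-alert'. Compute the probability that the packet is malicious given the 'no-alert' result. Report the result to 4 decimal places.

P(H | E) ≈ 0.0069

Write H for 'the packet is malicious'. Prior odds H:¬H = 0.066/0.934 = 0.070664. For the 'no-alert' outcome, the likelihood ratio is 0.089/0.901 = 0.098779.
Posterior odds = 0.070664 × 0.098779 = 0.0069801, so P(H|E) = 0.0069801/(1+0.0069801) = 0.0069.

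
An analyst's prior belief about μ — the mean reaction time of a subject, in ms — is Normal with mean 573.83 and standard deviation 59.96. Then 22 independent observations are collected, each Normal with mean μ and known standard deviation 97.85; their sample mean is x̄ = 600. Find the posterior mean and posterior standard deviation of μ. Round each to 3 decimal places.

With known σ, the Normal prior is conjugate. Weight on the data is w = (n/σ²)/(n/σ² + 1/τ₀²) = 0.00229774/(0.00229774+0.00027815) = 0.89202.
Posterior mean = w·x̄ + (1−w)·μ₀ = 0.89202·600 + 0.10798·573.83 = 597.174. Posterior variance = 1/(0.00229774+0.00027815) = 388.215, so SD = 19.703.

Posterior mean ≈ 597.174; posterior SD ≈ 19.703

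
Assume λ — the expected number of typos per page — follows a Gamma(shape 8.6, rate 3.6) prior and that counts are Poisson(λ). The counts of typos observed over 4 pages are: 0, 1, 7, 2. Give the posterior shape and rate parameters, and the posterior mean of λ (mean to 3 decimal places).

Posterior: Gamma(shape=18.6, rate=7.6); mean ≈ 2.447

Total count ∑xᵢ = 10 over n = 4 pages.
Gamma is conjugate to the Poisson likelihood: posterior is Gamma(shape = 8.6+10 = 18.6, rate = 3.6+4 = 7.6).
Posterior mean = shape/rate = 18.6/7.6 = 2.447.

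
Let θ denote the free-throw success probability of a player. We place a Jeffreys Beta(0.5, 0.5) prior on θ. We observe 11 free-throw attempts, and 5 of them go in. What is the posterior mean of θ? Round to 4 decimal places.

Posterior mean ≈ 0.4583

The binomial likelihood is conjugate to the Beta prior: with 5 successes and 6 failures, the posterior is Beta(0.5+5, 0.5+6) = Beta(5.5, 6.5).
E[θ | data] = 5.5/(5.5+6.5) = 0.4583.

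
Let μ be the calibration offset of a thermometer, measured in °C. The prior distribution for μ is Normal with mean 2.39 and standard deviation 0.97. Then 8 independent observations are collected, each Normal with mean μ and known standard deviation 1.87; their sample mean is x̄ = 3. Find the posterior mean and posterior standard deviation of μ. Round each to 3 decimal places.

With known σ, the Normal prior is conjugate. Weight on the data is w = (n/σ²)/(n/σ² + 1/τ₀²) = 2.28774/(2.28774+1.06281) = 0.68279.
Posterior mean = w·x̄ + (1−w)·μ₀ = 0.68279·3 + 0.31721·2.39 = 2.807. Posterior variance = 1/(2.28774+1.06281) = 0.298458, so SD = 0.546.

Posterior mean ≈ 2.807; posterior SD ≈ 0.546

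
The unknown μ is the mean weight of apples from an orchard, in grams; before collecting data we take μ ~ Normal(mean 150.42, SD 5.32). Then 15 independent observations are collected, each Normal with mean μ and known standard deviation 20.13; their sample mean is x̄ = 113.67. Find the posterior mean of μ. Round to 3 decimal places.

Posterior mean ≈ 131.617

Prior precision 1/τ₀² = 1/5.32² = 0.0353327; data precision n/σ² = 15/20.13² = 0.0370172.
Posterior precision = 0.0353327 + 0.0370172 = 0.0723499.
Posterior mean = (0.0353327·150.42 + 0.0370172·113.67) / 0.0723499 = 131.617.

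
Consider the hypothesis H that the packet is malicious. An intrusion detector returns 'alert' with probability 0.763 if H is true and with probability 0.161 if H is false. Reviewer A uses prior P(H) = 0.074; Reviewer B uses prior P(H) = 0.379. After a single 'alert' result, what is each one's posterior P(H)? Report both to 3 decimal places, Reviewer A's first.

The likelihood ratio for an 'alert' result is 0.763/0.161 = 4.7391.
Reviewer A: prior odds 0.074/0.926 = 0.079914; posterior odds 0.37872; posterior probability 0.275.
Reviewer B: prior odds 0.379/0.621 = 0.61031; posterior odds 2.8923; posterior probability 0.743.

Reviewer A: 0.275; Reviewer B: 0.743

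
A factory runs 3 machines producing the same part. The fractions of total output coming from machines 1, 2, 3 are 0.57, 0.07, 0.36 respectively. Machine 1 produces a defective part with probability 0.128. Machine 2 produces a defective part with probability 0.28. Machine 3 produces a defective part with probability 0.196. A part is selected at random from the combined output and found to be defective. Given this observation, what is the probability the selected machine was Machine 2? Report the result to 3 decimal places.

P(defective|M1) = 0.128; P(defective|M2) = 0.28; P(defective|M3) = 0.196.
Prior × likelihood for each source: 0.57·0.128=0.07296, 0.07·0.28=0.01960, 0.36·0.196=0.07056. Summing gives P(defective) = 0.16312.
P(Machine 2 | defective) = 0.01960 / 0.16312 = 0.120.

Posterior probability ≈ 0.120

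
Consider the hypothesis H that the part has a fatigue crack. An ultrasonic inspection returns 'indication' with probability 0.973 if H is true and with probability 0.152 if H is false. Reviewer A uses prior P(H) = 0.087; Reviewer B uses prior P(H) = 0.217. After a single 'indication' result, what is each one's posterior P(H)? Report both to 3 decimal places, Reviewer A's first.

The likelihood ratio for an 'indication' result is 0.973/0.152 = 6.4013.
Reviewer A: prior odds 0.087/0.913 = 0.095290; posterior odds 0.60998; posterior probability 0.379.
Reviewer B: prior odds 0.217/0.783 = 0.27714; posterior odds 1.7741; posterior probability 0.640.

Reviewer A: 0.379; Reviewer B: 0.640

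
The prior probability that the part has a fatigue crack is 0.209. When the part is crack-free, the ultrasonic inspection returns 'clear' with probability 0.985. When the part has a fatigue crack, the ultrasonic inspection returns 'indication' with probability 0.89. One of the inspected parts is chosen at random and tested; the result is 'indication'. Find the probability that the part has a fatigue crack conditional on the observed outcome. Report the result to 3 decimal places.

P(H | E) ≈ 0.940

Let H be the event that the part has a fatigue crack. P(H) = 0.209, so P(¬H) = 0.791. With E the 'indication' result, P(E|H) = 0.89 and P(E|¬H) = 0.015.
P(E) = 0.89·0.209 + 0.015·0.791 = 0.18601 + 0.011865 = 0.19788.
By Bayes' theorem, P(H|E) = 0.18601 / 0.19788 = 0.940.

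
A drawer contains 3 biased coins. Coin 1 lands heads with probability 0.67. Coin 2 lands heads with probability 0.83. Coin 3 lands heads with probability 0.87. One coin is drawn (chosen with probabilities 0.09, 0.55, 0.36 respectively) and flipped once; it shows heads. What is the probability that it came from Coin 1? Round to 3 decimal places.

Posterior probability ≈ 0.073

P(heads|C1) = 0.67; P(heads|C2) = 0.83; P(heads|C3) = 0.87.
Prior × likelihood for each source: 0.09·0.67=0.06030, 0.55·0.83=0.4565, 0.36·0.87=0.3132. Summing gives P(heads) = 0.83000.
P(Coin 1 | heads) = 0.06030 / 0.83000 = 0.073.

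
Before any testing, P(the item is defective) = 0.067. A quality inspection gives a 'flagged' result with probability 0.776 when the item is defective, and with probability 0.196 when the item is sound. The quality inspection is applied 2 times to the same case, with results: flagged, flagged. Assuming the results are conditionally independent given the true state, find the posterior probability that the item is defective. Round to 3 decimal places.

Posterior P(H) ≈ 0.530

Let H be the event that the item is defective; start with P(H) = 0.067. P('flagged'|H) = 0.776, P('flagged'|¬H) = 0.196.
Update on result 1 ('flagged'): P(H) ← 0.776·0.0670 / (0.776·0.0670 + 0.196·0.9330) = 0.051992/0.23486 = 0.2214.
Update on result 2 ('flagged'): P(H) ← 0.776·0.2214 / (0.776·0.2214 + 0.196·0.7786) = 0.17179/0.32440 = 0.5296.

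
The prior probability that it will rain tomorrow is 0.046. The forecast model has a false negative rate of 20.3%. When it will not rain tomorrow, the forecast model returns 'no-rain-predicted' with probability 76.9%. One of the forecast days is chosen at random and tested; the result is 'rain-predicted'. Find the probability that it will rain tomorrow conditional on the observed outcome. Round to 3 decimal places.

Write H for 'it will rain tomorrow'. Prior odds H:¬H = 0.046/0.954 = 0.048218. For the 'rain-predicted' outcome, the likelihood ratio is 0.797/0.231 = 3.4502.
Posterior odds = 0.048218 × 3.4502 = 0.16636, so P(H|E) = 0.16636/(1+0.16636) = 0.143.

P(H | E) ≈ 0.143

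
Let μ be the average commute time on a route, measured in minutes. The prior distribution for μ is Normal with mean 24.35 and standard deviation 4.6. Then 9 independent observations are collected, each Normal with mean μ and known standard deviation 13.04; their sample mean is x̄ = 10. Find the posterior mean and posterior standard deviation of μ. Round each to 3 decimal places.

Posterior mean ≈ 16.769; posterior SD ≈ 3.159

Prior precision 1/τ₀² = 1/4.6² = 0.0472590; data precision n/σ² = 9/13.04² = 0.0529282.
Posterior precision = 0.0472590 + 0.0529282 = 0.100187, giving posterior SD = 1/√0.100187 = 3.159.
Posterior mean = (0.0472590·24.35 + 0.0529282·10) / 0.100187 = 16.769.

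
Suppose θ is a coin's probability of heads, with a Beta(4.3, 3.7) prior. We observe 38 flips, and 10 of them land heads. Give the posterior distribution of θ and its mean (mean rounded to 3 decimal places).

Observing 10 successes and 28 failures updates Beta(4.3, 3.7) by adding the success and failure counts to the two shape parameters: α = 4.3+10 = 14.3, β = 3.7+28 = 31.7.
Posterior mean = α/(α+β) = 14.3/46 = 0.311.

Posterior: Beta(14.3, 31.7); mean ≈ 0.311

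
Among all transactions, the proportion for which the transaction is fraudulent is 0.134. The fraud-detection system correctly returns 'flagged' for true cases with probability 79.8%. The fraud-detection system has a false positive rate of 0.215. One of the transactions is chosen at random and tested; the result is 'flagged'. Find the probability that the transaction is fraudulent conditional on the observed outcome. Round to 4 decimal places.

P(H | E) ≈ 0.3648

Write H for 'the transaction is fraudulent'. Prior odds H:¬H = 0.134/0.866 = 0.15473. For the 'flagged' outcome, the likelihood ratio is 0.798/0.215 = 3.7116.
Posterior odds = 0.15473 × 3.7116 = 0.57432, so P(H|E) = 0.57432/(1+0.57432) = 0.3648.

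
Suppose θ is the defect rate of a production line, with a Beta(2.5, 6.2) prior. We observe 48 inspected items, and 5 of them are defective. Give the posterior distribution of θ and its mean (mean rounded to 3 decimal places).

The binomial likelihood is conjugate to the Beta prior: with 5 successes and 43 failures, the posterior is Beta(2.5+5, 6.2+43) = Beta(7.5, 49.2).
Posterior mean = α/(α+β) = 7.5/56.7 = 0.132.

Posterior: Beta(7.5, 49.2); mean ≈ 0.132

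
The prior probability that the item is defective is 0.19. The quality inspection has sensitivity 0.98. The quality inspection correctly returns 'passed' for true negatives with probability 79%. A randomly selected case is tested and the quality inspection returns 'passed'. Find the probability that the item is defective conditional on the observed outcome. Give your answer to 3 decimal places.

P(H | E) ≈ 0.006

Let H be the event that the item is defective. P(H) = 0.19, so P(¬H) = 0.81. With E the 'passed' result, P(E|H) = 0.02 and P(E|¬H) = 0.79.
P(E) = 0.02·0.19 + 0.79·0.81 = 0.0038000 + 0.63990 = 0.64370.
By Bayes' theorem, P(H|E) = 0.0038000 / 0.64370 = 0.006.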